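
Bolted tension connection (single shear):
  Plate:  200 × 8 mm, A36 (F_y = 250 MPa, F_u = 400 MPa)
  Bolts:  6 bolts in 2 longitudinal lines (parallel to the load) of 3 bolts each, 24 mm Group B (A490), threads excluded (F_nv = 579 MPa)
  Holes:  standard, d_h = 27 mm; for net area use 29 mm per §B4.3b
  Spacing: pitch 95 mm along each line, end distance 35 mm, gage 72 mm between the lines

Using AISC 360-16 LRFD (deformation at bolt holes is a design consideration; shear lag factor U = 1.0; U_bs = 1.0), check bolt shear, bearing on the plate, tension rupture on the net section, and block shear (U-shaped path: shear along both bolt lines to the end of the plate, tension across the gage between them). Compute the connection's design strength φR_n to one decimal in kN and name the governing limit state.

Bolt shear: A_b = π(24)²/4 = 452.39 mm². φR_n = 0.75 × 579 × 452.39 × 6 × 1 = 1178.7 kN.
Bearing (8 mm plate, F_u = 400 MPa): end bolts L_c = 35 − 27/2 = 21.5, R_n = min(1.2×21.5×8×400, 2.4×24×8×400) = 82.56 kN/bolt; interior L_c = 95 − 27 = 68, R_n = 184.32 kN/bolt. φR_n = 0.75 × (2×82.56 + 4×184.32) = 676.8 kN.
Tension rupture (net): A_n = (200 − 2×29)×8 = 1136 mm² (U = 1.0, A_e = A_n). φR_n = 0.75 × 400 × 1136 = 340.8 kN.
Block shear: shear path 2×[35+2×95] = 2×225 mm, A_gv = 3600, A_nv = 2×(225 − 2.5×29)×8 = 2440 mm²; tension across gage: (72 − 1×29)×8 = 344 mm². R_n = min(0.6×400×2440, 0.6×250×3600) + 1.0×400×344 = min(585.6, 540) + 137.6 = 677.6 kN. φR_n = 0.75 × 677.6 = 508.2 kN.
Governing: min(1178.7, 676.8, 340.8, 508.2) = 340.8 kN → net-section rupture.

340.8 kN (net-section rupture governs)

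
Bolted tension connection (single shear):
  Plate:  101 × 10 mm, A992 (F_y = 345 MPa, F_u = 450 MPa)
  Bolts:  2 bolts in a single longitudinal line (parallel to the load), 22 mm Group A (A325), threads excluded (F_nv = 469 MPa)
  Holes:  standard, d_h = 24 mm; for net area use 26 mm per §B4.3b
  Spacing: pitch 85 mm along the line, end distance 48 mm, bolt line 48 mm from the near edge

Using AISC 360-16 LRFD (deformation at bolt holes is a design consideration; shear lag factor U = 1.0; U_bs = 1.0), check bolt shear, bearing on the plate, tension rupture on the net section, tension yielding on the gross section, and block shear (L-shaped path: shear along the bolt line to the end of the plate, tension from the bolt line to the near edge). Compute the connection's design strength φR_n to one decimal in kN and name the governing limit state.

Bolt shear: A_b = π(22)²/4 = 380.13 mm². φR_n = 0.75 × 469 × 380.13 × 2 × 1 = 267.4 kN.
Bearing (10 mm plate, F_u = 450 MPa): end bolts L_c = 48 − 24/2 = 36, R_n = min(1.2×36×10×450, 2.4×22×10×450) = 194.4 kN/bolt; interior L_c = 85 − 24 = 61, R_n = 237.6 kN/bolt. φR_n = 0.75 × (1×194.4 + 1×237.6) = 324.0 kN.
Tension rupture (net): A_n = (101 − 1×26)×10 = 750 mm² (U = 1.0, A_e = A_n). φR_n = 0.75 × 450 × 750 = 253.1 kN.
Tension yield (gross): A_g = 101×10 = 1010 mm². φR_n = 0.90 × 345 × 1010 = 313.6 kN.
Block shear: shear path 1×[48+1×85] = 1×133 mm, A_gv = 1330, A_nv = 1×(133 − 1.5×26)×10 = 940 mm²; tension to near edge: (48 − 0.5×26)×10 = 350 mm². R_n = min(0.6×450×940, 0.6×345×1330) + 1.0×450×350 = min(253.8, 275.31) + 157.5 = 411.3 kN. φR_n = 0.75 × 411.3 = 308.5 kN.
Governing: min(267.4, 324.0, 253.1, 313.6, 308.5) = 253.1 kN → net-section rupture.

253.1 kN (net-section rupture governs)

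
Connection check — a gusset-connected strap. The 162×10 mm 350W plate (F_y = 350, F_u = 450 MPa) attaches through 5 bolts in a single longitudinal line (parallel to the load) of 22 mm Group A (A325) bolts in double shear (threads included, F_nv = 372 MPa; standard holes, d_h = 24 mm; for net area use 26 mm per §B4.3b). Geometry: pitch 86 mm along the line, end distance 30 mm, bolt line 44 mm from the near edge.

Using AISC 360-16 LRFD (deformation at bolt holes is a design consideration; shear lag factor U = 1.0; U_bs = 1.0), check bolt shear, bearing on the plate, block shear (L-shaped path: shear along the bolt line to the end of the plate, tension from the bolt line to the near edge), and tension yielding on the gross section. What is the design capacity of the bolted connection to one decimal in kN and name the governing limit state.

Bolt shear: A_b = π(22)²/4 = 380.13 mm². φR_n = 0.75 × 372 × 380.13 × 5 × 2 = 1060.6 kN.
Bearing (10 mm plate, F_u = 450 MPa): end bolts L_c = 30 − 24/2 = 18, R_n = min(1.2×18×10×450, 2.4×22×10×450) = 97.2 kN/bolt; interior L_c = 86 − 24 = 62, R_n = 237.6 kN/bolt. φR_n = 0.75 × (1×97.2 + 4×237.6) = 785.7 kN.
Block shear: shear path 1×[30+4×86] = 1×374 mm, A_gv = 3740, A_nv = 1×(374 − 4.5×26)×10 = 2570 mm²; tension to near edge: (44 − 0.5×26)×10 = 310 mm². R_n = min(0.6×450×2570, 0.6×350×3740) + 1.0×450×310 = min(693.9, 785.4) + 139.5 = 833.4 kN. φR_n = 0.75 × 833.4 = 625.1 kN.
Tension yield (gross): A_g = 162×10 = 1620 mm². φR_n = 0.90 × 350 × 1620 = 510.3 kN.
Governing: min(1060.6, 785.7, 625.1, 510.3) = 510.3 kN → gross-section yield.

510.3 kN (gross-section yield governs)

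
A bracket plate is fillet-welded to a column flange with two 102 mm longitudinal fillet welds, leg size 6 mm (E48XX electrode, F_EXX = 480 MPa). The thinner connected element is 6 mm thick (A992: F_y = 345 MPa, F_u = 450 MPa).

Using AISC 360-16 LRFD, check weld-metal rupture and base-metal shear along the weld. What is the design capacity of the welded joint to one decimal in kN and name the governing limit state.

Weld metal: throat = 0.707×6 = 4.242 mm, L = 2×102 = 204 mm. φR_n = 0.75 × 0.6 × 480 × 4.242 × 204 = 186.9 kN.
Base metal shear (6 mm plate): yield φR_n = 1.0×0.6×345×6×204 = 253.4 kN; rupture φR_n = 0.75×0.6×450×6×204 = 247.9 kN; take 247.9 kN (rupture).
Governing: min(186.9, 247.9) = 186.9 kN → weld metal.

186.9 kN (weld metal governs)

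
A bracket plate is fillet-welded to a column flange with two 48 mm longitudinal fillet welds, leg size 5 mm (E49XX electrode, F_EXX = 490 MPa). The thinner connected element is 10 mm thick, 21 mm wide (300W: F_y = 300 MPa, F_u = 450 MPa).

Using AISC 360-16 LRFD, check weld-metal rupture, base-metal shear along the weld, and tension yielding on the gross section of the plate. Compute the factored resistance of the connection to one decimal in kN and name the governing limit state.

56.7 kN (gross-section yield governs)

Weld metal: throat = 0.707×5 = 3.535 mm, L = 2×48 = 96 mm. φR_n = 0.75 × 0.6 × 490 × 3.535 × 96 = 74.8 kN.
Base metal shear (10 mm plate): yield φR_n = 1.0×0.6×300×10×96 = 172.8 kN; rupture φR_n = 0.75×0.6×450×10×96 = 194.4 kN; take 172.8 kN (yield).
Tension yield (gross): A_g = 21×10 = 210 mm². φR_n = 0.90 × 300 × 210 = 56.7 kN.
Governing: min(74.8, 172.8, 56.7) = 56.7 kN → gross-section yield.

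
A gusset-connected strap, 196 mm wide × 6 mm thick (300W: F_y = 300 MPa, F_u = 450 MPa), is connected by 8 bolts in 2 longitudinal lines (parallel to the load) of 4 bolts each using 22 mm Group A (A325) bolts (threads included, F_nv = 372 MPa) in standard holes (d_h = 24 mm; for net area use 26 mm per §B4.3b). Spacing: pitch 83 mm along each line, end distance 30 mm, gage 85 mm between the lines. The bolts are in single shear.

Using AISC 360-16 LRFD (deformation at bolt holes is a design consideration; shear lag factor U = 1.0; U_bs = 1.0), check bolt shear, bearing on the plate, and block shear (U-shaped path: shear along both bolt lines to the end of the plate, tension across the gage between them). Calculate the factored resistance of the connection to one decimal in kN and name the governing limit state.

Bolt shear: A_b = π(22)²/4 = 380.13 mm². φR_n = 0.75 × 372 × 380.13 × 8 × 1 = 848.5 kN.
Bearing (6 mm plate, F_u = 450 MPa): end bolts L_c = 30 − 24/2 = 18, R_n = min(1.2×18×6×450, 2.4×22×6×450) = 58.32 kN/bolt; interior L_c = 83 − 24 = 59, R_n = 142.56 kN/bolt. φR_n = 0.75 × (2×58.32 + 6×142.56) = 729.0 kN.
Block shear: shear path 2×[30+3×83] = 2×279 mm, A_gv = 3348, A_nv = 2×(279 − 3.5×26)×6 = 2256 mm²; tension across gage: (85 − 1×26)×6 = 354 mm². R_n = min(0.6×450×2256, 0.6×300×3348) + 1.0×450×354 = min(609.12, 602.64) + 159.3 = 761.94 kN. φR_n = 0.75 × 761.94 = 571.5 kN.
Governing: min(848.5, 729.0, 571.5) = 571.5 kN → block shear.

571.5 kN (block shear governs)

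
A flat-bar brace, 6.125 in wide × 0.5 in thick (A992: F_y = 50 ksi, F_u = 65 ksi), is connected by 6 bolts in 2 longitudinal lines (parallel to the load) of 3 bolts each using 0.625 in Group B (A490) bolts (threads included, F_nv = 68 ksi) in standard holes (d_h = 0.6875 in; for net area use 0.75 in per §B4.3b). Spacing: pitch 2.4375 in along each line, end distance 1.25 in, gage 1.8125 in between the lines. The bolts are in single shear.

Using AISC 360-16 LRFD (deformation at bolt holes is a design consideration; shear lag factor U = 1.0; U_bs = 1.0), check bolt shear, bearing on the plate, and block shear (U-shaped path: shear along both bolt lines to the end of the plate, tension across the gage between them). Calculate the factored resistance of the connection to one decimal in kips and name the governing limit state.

Bolt shear: A_b = π(0.625)²/4 = 0.3068 in². φR_n = 0.75 × 68 × 0.3068 × 6 × 1 = 93.9 kips.
Bearing (0.5 in plate, F_u = 65 ksi): end bolts L_c = 1.25 − 0.6875/2 = 0.90625, R_n = min(1.2×0.90625×0.5×65, 2.4×0.625×0.5×65) = 35.344 kips/bolt; interior L_c = 2.4375 − 0.6875 = 1.75, R_n = 48.75 kips/bolt. φR_n = 0.75 × (2×35.344 + 4×48.75) = 199.3 kips.
Block shear: shear path 2×[1.25+2×2.4375] = 2×6.125 in, A_gv = 6.125, A_nv = 2×(6.125 − 2.5×0.75)×0.5 = 4.25 in²; tension across gage: (1.8125 − 1×0.75)×0.5 = 0.53125 in². R_n = min(0.6×65×4.25, 0.6×50×6.125) + 1.0×65×0.53125 = min(165.75, 183.75) + 34.531 = 200.28 kips. φR_n = 0.75 × 200.28 = 150.2 kips.
Governing: min(93.9, 199.3, 150.2) = 93.9 kips → bolt shear.

93.9 kips (bolt shear governs)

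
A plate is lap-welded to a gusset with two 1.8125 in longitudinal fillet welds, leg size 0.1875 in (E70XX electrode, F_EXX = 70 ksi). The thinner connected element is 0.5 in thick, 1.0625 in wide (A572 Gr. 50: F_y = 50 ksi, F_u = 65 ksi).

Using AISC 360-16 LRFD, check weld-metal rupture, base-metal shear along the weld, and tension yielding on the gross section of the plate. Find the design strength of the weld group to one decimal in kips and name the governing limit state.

Weld metal: throat = 0.707×0.1875 = 0.13256 in, L = 2×1.8125 = 3.625 in. φR_n = 0.75 × 0.6 × 70 × 0.13256 × 3.625 = 15.1 kips.
Base metal shear (0.5 in plate): yield φR_n = 1.0×0.6×50×0.5×3.625 = 54.4 kips; rupture φR_n = 0.75×0.6×65×0.5×3.625 = 53.0 kips; take 53.0 kips (rupture).
Tension yield (gross): A_g = 1.0625×0.5 = 0.53125 in². φR_n = 0.90 × 50 × 0.53125 = 23.9 kips.
Governing: min(15.1, 53.0, 23.9) = 15.1 kips → weld metal.

15.1 kips (weld metal governs)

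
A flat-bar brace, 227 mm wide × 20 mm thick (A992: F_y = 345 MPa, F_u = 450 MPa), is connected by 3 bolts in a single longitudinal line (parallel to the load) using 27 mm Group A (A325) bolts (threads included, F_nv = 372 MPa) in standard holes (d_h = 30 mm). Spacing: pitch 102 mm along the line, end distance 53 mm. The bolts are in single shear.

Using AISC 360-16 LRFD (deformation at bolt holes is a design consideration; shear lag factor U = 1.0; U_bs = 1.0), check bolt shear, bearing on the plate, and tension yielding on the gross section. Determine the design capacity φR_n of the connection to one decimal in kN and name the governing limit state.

479.2 kN (bolt shear governs)

Bolt shear: A_b = π(27)²/4 = 572.56 mm². φR_n = 0.75 × 372 × 572.56 × 3 × 1 = 479.2 kN.
Bearing (20 mm plate, F_u = 450 MPa): end bolts L_c = 53 − 30/2 = 38, R_n = min(1.2×38×20×450, 2.4×27×20×450) = 410.4 kN/bolt; interior L_c = 102 − 30 = 72, R_n = 583.2 kN/bolt. φR_n = 0.75 × (1×410.4 + 2×583.2) = 1182.6 kN.
Tension yield (gross): A_g = 227×20 = 4540 mm². φR_n = 0.90 × 345 × 4540 = 1409.7 kN.
Governing: min(479.2, 1182.6, 1409.7) = 479.2 kN → bolt shear.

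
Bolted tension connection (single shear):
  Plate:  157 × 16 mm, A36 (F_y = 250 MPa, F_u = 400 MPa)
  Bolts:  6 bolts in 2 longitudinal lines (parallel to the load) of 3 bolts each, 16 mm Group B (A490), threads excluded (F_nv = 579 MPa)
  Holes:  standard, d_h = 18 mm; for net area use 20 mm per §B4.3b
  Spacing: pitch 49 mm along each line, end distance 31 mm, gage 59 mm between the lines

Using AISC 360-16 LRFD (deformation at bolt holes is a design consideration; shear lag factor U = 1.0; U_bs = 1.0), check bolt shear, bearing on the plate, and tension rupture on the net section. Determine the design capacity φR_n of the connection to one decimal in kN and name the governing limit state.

523.9 kN (bolt shear governs)

Bolt shear: A_b = π(16)²/4 = 201.06 mm². φR_n = 0.75 × 579 × 201.06 × 6 × 1 = 523.9 kN.
Bearing (16 mm plate, F_u = 400 MPa): end bolts L_c = 31 − 18/2 = 22, R_n = min(1.2×22×16×400, 2.4×16×16×400) = 168.96 kN/bolt; interior L_c = 49 − 18 = 31, R_n = 238.08 kN/bolt. φR_n = 0.75 × (2×168.96 + 4×238.08) = 967.7 kN.
Tension rupture (net): A_n = (157 − 2×20)×16 = 1872 mm² (U = 1.0, A_e = A_n). φR_n = 0.75 × 400 × 1872 = 561.6 kN.
Governing: min(523.9, 967.7, 561.6) = 523.9 kN → bolt shear.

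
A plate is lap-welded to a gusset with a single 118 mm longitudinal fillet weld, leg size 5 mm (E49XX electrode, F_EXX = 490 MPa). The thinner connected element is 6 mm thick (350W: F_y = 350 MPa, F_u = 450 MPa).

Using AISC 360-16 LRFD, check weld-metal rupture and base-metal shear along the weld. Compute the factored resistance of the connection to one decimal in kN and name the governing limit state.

Weld metal: throat = 0.707×5 = 3.535 mm, L = 118 mm. φR_n = 0.75 × 0.6 × 490 × 3.535 × 118 = 92.0 kN.
Base metal shear (6 mm plate): yield φR_n = 1.0×0.6×350×6×118 = 148.7 kN; rupture φR_n = 0.75×0.6×450×6×118 = 143.4 kN; take 143.4 kN (rupture).
Governing: min(92.0, 143.4) = 92.0 kN → weld metal.

92.0 kN (weld metal governs)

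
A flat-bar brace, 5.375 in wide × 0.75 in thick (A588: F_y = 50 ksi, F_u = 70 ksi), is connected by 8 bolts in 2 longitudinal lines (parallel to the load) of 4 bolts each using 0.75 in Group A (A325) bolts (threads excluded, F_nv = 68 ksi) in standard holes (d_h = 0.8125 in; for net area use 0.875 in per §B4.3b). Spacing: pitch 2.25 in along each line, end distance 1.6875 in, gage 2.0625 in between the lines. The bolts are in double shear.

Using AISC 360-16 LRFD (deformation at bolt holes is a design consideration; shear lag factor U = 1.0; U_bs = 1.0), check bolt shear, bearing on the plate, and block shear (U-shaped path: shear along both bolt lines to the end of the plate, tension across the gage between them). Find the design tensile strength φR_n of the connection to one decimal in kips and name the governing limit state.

300.7 kips (block shear governs)

Bolt shear: A_b = π(0.75)²/4 = 0.44179 in². φR_n = 0.75 × 68 × 0.44179 × 8 × 2 = 360.5 kips.
Bearing (0.75 in plate, F_u = 70 ksi): end bolts L_c = 1.6875 − 0.8125/2 = 1.28125, R_n = min(1.2×1.28125×0.75×70, 2.4×0.75×0.75×70) = 80.719 kips/bolt; interior L_c = 2.25 − 0.8125 = 1.4375, R_n = 90.563 kips/bolt. φR_n = 0.75 × (2×80.719 + 6×90.563) = 528.6 kips.
Block shear: shear path 2×[1.6875+3×2.25] = 2×8.4375 in, A_gv = 12.656, A_nv = 2×(8.4375 − 3.5×0.875)×0.75 = 8.0625 in²; tension across gage: (2.0625 − 1×0.875)×0.75 = 0.89063 in². R_n = min(0.6×70×8.0625, 0.6×50×12.656) + 1.0×70×0.89063 = min(338.63, 379.68) + 62.344 = 400.97 kips. φR_n = 0.75 × 400.97 = 300.7 kips.
Governing: min(360.5, 528.6, 300.7) = 300.7 kips → block shear.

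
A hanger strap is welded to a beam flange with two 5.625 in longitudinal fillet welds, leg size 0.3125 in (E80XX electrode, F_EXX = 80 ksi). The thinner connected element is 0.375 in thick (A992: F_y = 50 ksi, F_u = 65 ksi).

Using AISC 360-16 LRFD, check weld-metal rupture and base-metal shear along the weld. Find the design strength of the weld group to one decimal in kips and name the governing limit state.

89.5 kips (weld metal governs)

Weld metal: throat = 0.707×0.3125 = 0.22094 in, L = 2×5.625 = 11.25 in. φR_n = 0.75 × 0.6 × 80 × 0.22094 × 11.25 = 89.5 kips.
Base metal shear (0.375 in plate): yield φR_n = 1.0×0.6×50×0.375×11.25 = 126.6 kips; rupture φR_n = 0.75×0.6×65×0.375×11.25 = 123.4 kips; take 123.4 kips (rupture).
Governing: min(89.5, 123.4) = 89.5 kips → weld metal.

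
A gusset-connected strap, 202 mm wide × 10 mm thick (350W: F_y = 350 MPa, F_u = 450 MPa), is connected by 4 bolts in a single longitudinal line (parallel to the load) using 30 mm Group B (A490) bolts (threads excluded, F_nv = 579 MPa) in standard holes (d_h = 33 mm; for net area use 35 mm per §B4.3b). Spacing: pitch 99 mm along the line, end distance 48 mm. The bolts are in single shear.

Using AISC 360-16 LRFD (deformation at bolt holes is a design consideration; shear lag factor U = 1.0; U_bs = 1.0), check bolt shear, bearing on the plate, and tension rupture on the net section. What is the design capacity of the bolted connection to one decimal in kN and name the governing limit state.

Bolt shear: A_b = π(30)²/4 = 706.86 mm². φR_n = 0.75 × 579 × 706.86 × 4 × 1 = 1227.8 kN.
Bearing (10 mm plate, F_u = 450 MPa): end bolts L_c = 48 − 33/2 = 31.5, R_n = min(1.2×31.5×10×450, 2.4×30×10×450) = 170.1 kN/bolt; interior L_c = 99 − 33 = 66, R_n = 324 kN/bolt. φR_n = 0.75 × (1×170.1 + 3×324) = 856.6 kN.
Tension rupture (net): A_n = (202 − 1×35)×10 = 1670 mm² (U = 1.0, A_e = A_n). φR_n = 0.75 × 450 × 1670 = 563.6 kN.
Governing: min(1227.8, 856.6, 563.6) = 563.6 kN → net-section rupture.

563.6 kN (net-section rupture governs)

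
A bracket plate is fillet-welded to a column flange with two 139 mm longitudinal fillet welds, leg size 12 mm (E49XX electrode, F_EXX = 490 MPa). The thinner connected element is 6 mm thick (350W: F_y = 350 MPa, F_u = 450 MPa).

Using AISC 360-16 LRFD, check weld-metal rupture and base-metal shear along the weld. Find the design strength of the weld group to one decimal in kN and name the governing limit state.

337.8 kN (base-metal shear governs)

Weld metal: throat = 0.707×12 = 8.484 mm, L = 2×139 = 278 mm. φR_n = 0.75 × 0.6 × 490 × 8.484 × 278 = 520.1 kN.
Base metal shear (6 mm plate): yield φR_n = 1.0×0.6×350×6×278 = 350.3 kN; rupture φR_n = 0.75×0.6×450×6×278 = 337.8 kN; take 337.8 kN (rupture).
Governing: min(520.1, 337.8) = 337.8 kN → base-metal shear.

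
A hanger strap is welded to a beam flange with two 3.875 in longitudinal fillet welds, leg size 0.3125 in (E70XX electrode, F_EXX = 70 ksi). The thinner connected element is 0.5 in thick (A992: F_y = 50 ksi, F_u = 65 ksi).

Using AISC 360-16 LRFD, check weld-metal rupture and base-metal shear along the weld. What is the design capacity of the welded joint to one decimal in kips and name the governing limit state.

53.9 kips (weld metal governs)

Weld metal: throat = 0.707×0.3125 = 0.22094 in, L = 2×3.875 = 7.75 in. φR_n = 0.75 × 0.6 × 70 × 0.22094 × 7.75 = 53.9 kips.
Base metal shear (0.5 in plate): yield φR_n = 1.0×0.6×50×0.5×7.75 = 116.3 kips; rupture φR_n = 0.75×0.6×65×0.5×7.75 = 113.3 kips; take 113.3 kips (rupture).
Governing: min(53.9, 113.3) = 53.9 kips → weld metal.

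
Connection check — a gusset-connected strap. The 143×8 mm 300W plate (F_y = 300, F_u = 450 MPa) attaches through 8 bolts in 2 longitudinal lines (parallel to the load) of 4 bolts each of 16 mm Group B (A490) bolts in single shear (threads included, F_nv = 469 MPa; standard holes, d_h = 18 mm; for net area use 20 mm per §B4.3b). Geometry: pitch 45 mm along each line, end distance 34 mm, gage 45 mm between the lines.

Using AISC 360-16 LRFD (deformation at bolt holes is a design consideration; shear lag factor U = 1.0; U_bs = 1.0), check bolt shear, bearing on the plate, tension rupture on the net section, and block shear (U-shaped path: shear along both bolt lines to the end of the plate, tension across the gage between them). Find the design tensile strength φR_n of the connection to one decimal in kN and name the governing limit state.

Bolt shear: A_b = π(16)²/4 = 201.06 mm². φR_n = 0.75 × 469 × 201.06 × 8 × 1 = 565.8 kN.
Bearing (8 mm plate, F_u = 450 MPa): end bolts L_c = 34 − 18/2 = 25, R_n = min(1.2×25×8×450, 2.4×16×8×450) = 108 kN/bolt; interior L_c = 45 − 18 = 27, R_n = 116.64 kN/bolt. φR_n = 0.75 × (2×108 + 6×116.64) = 686.9 kN.
Tension rupture (net): A_n = (143 − 2×20)×8 = 824 mm² (U = 1.0, A_e = A_n). φR_n = 0.75 × 450 × 824 = 278.1 kN.
Block shear: shear path 2×[34+3×45] = 2×169 mm, A_gv = 2704, A_nv = 2×(169 − 3.5×20)×8 = 1584 mm²; tension across gage: (45 − 1×20)×8 = 200 mm². R_n = min(0.6×450×1584, 0.6×300×2704) + 1.0×450×200 = min(427.68, 486.72) + 90 = 517.68 kN. φR_n = 0.75 × 517.68 = 388.3 kN.
Governing: min(565.8, 686.9, 278.1, 388.3) = 278.1 kN → net-section rupture.

278.1 kN (net-section rupture governs)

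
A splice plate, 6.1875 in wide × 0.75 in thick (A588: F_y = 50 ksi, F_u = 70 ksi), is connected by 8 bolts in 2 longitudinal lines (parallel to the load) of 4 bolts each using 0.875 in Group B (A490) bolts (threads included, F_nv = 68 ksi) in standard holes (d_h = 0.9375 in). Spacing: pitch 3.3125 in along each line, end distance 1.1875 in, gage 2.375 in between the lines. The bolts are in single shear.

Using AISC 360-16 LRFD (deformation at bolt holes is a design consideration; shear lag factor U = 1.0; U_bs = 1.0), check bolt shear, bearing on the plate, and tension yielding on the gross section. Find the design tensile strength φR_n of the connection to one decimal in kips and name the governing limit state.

Bolt shear: A_b = π(0.875)²/4 = 0.60132 in². φR_n = 0.75 × 68 × 0.60132 × 8 × 1 = 245.3 kips.
Bearing (0.75 in plate, F_u = 70 ksi): end bolts L_c = 1.1875 − 0.9375/2 = 0.71875, R_n = min(1.2×0.71875×0.75×70, 2.4×0.875×0.75×70) = 45.281 kips/bolt; interior L_c = 3.3125 − 0.9375 = 2.375, R_n = 110.25 kips/bolt. φR_n = 0.75 × (2×45.281 + 6×110.25) = 564.0 kips.
Tension yield (gross): A_g = 6.1875×0.75 = 4.6406 in². φR_n = 0.90 × 50 × 4.6406 = 208.8 kips.
Governing: min(245.3, 564.0, 208.8) = 208.8 kips → gross-section yield.

208.8 kips (gross-section yield governs)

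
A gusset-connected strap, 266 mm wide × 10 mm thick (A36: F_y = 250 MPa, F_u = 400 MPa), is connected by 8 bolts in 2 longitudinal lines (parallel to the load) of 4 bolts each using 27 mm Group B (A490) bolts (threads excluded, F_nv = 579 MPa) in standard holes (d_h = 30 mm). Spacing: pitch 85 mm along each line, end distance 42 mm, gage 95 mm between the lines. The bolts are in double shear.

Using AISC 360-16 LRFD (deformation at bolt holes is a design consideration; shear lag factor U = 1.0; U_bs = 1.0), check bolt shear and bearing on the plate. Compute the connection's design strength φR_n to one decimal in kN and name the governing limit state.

1360.8 kN (bearing governs)

Bolt shear: A_b = π(27)²/4 = 572.56 mm². φR_n = 0.75 × 579 × 572.56 × 8 × 2 = 3978.1 kN.
Bearing (10 mm plate, F_u = 400 MPa): end bolts L_c = 42 − 30/2 = 27, R_n = min(1.2×27×10×400, 2.4×27×10×400) = 129.6 kN/bolt; interior L_c = 85 − 30 = 55, R_n = 259.2 kN/bolt. φR_n = 0.75 × (2×129.6 + 6×259.2) = 1360.8 kN.
Governing: min(3978.1, 1360.8) = 1360.8 kN → bearing.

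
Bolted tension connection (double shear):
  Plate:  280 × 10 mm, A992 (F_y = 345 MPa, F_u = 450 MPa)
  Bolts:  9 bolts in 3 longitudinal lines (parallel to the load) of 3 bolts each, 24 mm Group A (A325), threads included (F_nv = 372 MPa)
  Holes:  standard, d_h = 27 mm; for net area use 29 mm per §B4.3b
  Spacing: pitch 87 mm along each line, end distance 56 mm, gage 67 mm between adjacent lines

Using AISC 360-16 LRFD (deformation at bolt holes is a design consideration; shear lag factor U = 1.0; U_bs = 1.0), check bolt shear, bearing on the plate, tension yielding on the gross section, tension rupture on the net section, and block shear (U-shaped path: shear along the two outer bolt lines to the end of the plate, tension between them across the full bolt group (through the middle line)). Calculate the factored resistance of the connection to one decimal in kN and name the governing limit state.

Bolt shear: A_b = π(24)²/4 = 452.39 mm². φR_n = 0.75 × 372 × 452.39 × 9 × 2 = 2271.9 kN.
Bearing (10 mm plate, F_u = 450 MPa): end bolts L_c = 56 − 27/2 = 42.5, R_n = min(1.2×42.5×10×450, 2.4×24×10×450) = 229.5 kN/bolt; interior L_c = 87 − 27 = 60, R_n = 259.2 kN/bolt. φR_n = 0.75 × (3×229.5 + 6×259.2) = 1682.8 kN.
Tension yield (gross): A_g = 280×10 = 2800 mm². φR_n = 0.90 × 345 × 2800 = 869.4 kN.
Tension rupture (net): A_n = (280 − 3×29)×10 = 1930 mm² (U = 1.0, A_e = A_n). φR_n = 0.75 × 450 × 1930 = 651.4 kN.
Block shear: shear path 2×[56+2×87] = 2×230 mm, A_gv = 4600, A_nv = 2×(230 − 2.5×29)×10 = 3150 mm²; tension across gage: (134 − 2×29)×10 = 760 mm². R_n = min(0.6×450×3150, 0.6×345×4600) + 1.0×450×760 = min(850.5, 952.2) + 342 = 1192.5 kN. φR_n = 0.75 × 1192.5 = 894.4 kN.
Governing: min(2271.9, 1682.8, 869.4, 651.4, 894.4) = 651.4 kN → net-section rupture.

651.4 kN (net-section rupture governs)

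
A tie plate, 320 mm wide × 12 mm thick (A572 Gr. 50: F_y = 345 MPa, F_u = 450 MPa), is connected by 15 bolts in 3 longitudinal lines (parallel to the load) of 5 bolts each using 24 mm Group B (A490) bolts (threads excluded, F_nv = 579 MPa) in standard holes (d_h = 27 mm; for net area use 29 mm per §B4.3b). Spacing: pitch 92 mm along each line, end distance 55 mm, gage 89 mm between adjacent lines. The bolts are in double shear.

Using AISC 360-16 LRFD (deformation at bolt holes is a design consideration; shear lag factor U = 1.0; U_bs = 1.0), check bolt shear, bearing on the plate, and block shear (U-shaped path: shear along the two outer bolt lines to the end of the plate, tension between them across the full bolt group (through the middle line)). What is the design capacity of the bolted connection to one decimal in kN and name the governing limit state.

Bolt shear: A_b = π(24)²/4 = 452.39 mm². φR_n = 0.75 × 579 × 452.39 × 15 × 2 = 5893.5 kN.
Bearing (12 mm plate, F_u = 450 MPa): end bolts L_c = 55 − 27/2 = 41.5, R_n = min(1.2×41.5×12×450, 2.4×24×12×450) = 268.92 kN/bolt; interior L_c = 92 − 27 = 65, R_n = 311.04 kN/bolt. φR_n = 0.75 × (3×268.92 + 12×311.04) = 3404.4 kN.
Block shear: shear path 2×[55+4×92] = 2×423 mm, A_gv = 10152, A_nv = 2×(423 − 4.5×29)×12 = 7020 mm²; tension across gage: (178 − 2×29)×12 = 1440 mm². R_n = min(0.6×450×7020, 0.6×345×10152) + 1.0×450×1440 = min(1895.4, 2101.5) + 648 = 2543.4 kN. φR_n = 0.75 × 2543.4 = 1907.6 kN.
Governing: min(5893.5, 3404.4, 1907.6) = 1907.6 kN → block shear.

1907.6 kN (block shear governs)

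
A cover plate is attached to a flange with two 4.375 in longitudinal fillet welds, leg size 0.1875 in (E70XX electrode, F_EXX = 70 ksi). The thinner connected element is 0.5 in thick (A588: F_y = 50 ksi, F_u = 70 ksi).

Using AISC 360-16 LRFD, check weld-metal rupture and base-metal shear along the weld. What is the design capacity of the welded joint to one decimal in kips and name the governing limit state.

Weld metal: throat = 0.707×0.1875 = 0.13256 in, L = 2×4.375 = 8.75 in. φR_n = 0.75 × 0.6 × 70 × 0.13256 × 8.75 = 36.5 kips.
Base metal shear (0.5 in plate): yield φR_n = 1.0×0.6×50×0.5×8.75 = 131.3 kips; rupture φR_n = 0.75×0.6×70×0.5×8.75 = 137.8 kips; take 131.3 kips (yield).
Governing: min(36.5, 131.3) = 36.5 kips → weld metal.

36.5 kips (weld metal governs)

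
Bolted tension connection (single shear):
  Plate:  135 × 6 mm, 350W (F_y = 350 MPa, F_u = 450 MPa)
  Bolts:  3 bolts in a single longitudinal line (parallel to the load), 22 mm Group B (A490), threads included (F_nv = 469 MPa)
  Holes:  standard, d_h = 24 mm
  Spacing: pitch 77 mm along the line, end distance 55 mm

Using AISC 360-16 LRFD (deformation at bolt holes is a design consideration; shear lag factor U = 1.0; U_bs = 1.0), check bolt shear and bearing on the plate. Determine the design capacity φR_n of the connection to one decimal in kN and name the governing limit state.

Bolt shear: A_b = π(22)²/4 = 380.13 mm². φR_n = 0.75 × 469 × 380.13 × 3 × 1 = 401.1 kN.
Bearing (6 mm plate, F_u = 450 MPa): end bolts L_c = 55 − 24/2 = 43, R_n = min(1.2×43×6×450, 2.4×22×6×450) = 139.32 kN/bolt; interior L_c = 77 − 24 = 53, R_n = 142.56 kN/bolt. φR_n = 0.75 × (1×139.32 + 2×142.56) = 318.3 kN.
Governing: min(401.1, 318.3) = 318.3 kN → bearing.

318.3 kN (bearing governs)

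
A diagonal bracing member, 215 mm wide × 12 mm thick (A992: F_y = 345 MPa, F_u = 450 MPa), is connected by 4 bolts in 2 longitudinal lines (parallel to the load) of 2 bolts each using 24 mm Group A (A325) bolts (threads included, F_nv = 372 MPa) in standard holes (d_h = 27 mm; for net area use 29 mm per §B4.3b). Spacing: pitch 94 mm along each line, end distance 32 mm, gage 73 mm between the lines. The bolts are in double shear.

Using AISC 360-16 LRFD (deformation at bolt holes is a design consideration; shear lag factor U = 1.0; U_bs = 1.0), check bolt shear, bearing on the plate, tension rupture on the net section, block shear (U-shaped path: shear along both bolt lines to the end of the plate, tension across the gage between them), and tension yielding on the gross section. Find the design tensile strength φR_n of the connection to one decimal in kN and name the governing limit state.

Bolt shear: A_b = π(24)²/4 = 452.39 mm². φR_n = 0.75 × 372 × 452.39 × 4 × 2 = 1009.7 kN.
Bearing (12 mm plate, F_u = 450 MPa): end bolts L_c = 32 − 27/2 = 18.5, R_n = min(1.2×18.5×12×450, 2.4×24×12×450) = 119.88 kN/bolt; interior L_c = 94 − 27 = 67, R_n = 311.04 kN/bolt. φR_n = 0.75 × (2×119.88 + 2×311.04) = 646.4 kN.
Tension rupture (net): A_n = (215 − 2×29)×12 = 1884 mm² (U = 1.0, A_e = A_n). φR_n = 0.75 × 450 × 1884 = 635.9 kN.
Block shear: shear path 2×[32+1×94] = 2×126 mm, A_gv = 3024, A_nv = 2×(126 − 1.5×29)×12 = 1980 mm²; tension across gage: (73 − 1×29)×12 = 528 mm². R_n = min(0.6×450×1980, 0.6×345×3024) + 1.0×450×528 = min(534.6, 625.97) + 237.6 = 772.2 kN. φR_n = 0.75 × 772.2 = 579.2 kN.
Tension yield (gross): A_g = 215×12 = 2580 mm². φR_n = 0.90 × 345 × 2580 = 801.1 kN.
Governing: min(1009.7, 646.4, 635.9, 579.2, 801.1) = 579.2 kN → block shear.

579.2 kN (block shear governs)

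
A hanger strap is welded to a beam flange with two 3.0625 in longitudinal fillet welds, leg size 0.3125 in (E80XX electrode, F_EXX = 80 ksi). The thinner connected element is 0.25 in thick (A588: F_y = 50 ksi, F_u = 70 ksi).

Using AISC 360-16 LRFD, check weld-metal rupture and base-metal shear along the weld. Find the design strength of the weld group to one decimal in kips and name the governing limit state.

Weld metal: throat = 0.707×0.3125 = 0.22094 in, L = 2×3.0625 = 6.125 in. φR_n = 0.75 × 0.6 × 80 × 0.22094 × 6.125 = 48.7 kips.
Base metal shear (0.25 in plate): yield φR_n = 1.0×0.6×50×0.25×6.125 = 45.9 kips; rupture φR_n = 0.75×0.6×70×0.25×6.125 = 48.2 kips; take 45.9 kips (yield).
Governing: min(48.7, 45.9) = 45.9 kips → base-metal shear.

45.9 kips (base-metal shear governs)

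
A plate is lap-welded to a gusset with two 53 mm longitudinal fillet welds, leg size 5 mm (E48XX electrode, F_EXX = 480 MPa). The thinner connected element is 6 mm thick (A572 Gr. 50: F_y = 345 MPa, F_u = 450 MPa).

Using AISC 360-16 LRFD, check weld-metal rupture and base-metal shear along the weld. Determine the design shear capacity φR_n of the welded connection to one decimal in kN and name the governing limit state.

80.9 kN (weld metal governs)

Weld metal: throat = 0.707×5 = 3.535 mm, L = 2×53 = 106 mm. φR_n = 0.75 × 0.6 × 480 × 3.535 × 106 = 80.9 kN.
Base metal shear (6 mm plate): yield φR_n = 1.0×0.6×345×6×106 = 131.7 kN; rupture φR_n = 0.75×0.6×450×6×106 = 128.8 kN; take 128.8 kN (rupture).
Governing: min(80.9, 128.8) = 80.9 kN → weld metal.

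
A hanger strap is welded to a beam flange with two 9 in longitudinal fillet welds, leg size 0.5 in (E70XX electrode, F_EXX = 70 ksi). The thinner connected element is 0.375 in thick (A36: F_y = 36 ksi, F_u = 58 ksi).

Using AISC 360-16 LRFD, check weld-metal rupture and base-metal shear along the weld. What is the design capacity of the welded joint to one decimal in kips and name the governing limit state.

145.8 kips (base-metal shear governs)

Weld metal: throat = 0.707×0.5 = 0.3535 in, L = 2×9 = 18 in. φR_n = 0.75 × 0.6 × 70 × 0.3535 × 18 = 200.4 kips.
Base metal shear (0.375 in plate): yield φR_n = 1.0×0.6×36×0.375×18 = 145.8 kips; rupture φR_n = 0.75×0.6×58×0.375×18 = 176.2 kips; take 145.8 kips (yield).
Governing: min(200.4, 145.8) = 145.8 kips → base-metal shear.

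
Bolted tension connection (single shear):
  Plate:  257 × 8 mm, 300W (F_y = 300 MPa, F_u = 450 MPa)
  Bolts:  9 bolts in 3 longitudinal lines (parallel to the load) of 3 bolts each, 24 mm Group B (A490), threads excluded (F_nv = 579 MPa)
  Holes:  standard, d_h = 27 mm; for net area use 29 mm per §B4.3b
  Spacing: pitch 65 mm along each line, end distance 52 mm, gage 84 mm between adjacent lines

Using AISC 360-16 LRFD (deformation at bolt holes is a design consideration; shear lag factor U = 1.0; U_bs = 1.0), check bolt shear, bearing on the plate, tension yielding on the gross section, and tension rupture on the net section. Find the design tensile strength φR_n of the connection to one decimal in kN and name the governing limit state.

459.0 kN (net-section rupture governs)

Bolt shear: A_b = π(24)²/4 = 452.39 mm². φR_n = 0.75 × 579 × 452.39 × 9 × 1 = 1768.1 kN.
Bearing (8 mm plate, F_u = 450 MPa): end bolts L_c = 52 − 27/2 = 38.5, R_n = min(1.2×38.5×8×450, 2.4×24×8×450) = 166.32 kN/bolt; interior L_c = 65 − 27 = 38, R_n = 164.16 kN/bolt. φR_n = 0.75 × (3×166.32 + 6×164.16) = 1112.9 kN.
Tension yield (gross): A_g = 257×8 = 2056 mm². φR_n = 0.90 × 300 × 2056 = 555.1 kN.
Tension rupture (net): A_n = (257 − 3×29)×8 = 1360 mm² (U = 1.0, A_e = A_n). φR_n = 0.75 × 450 × 1360 = 459.0 kN.
Governing: min(1768.1, 1112.9, 555.1, 459.0) = 459.0 kN → net-section rupture.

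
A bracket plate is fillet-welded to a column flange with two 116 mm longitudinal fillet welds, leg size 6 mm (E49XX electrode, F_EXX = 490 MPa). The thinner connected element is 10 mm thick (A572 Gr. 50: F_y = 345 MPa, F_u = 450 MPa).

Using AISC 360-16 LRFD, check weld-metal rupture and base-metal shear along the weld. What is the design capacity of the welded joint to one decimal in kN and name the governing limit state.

Weld metal: throat = 0.707×6 = 4.242 mm, L = 2×116 = 232 mm. φR_n = 0.75 × 0.6 × 490 × 4.242 × 232 = 217.0 kN.
Base metal shear (10 mm plate): yield φR_n = 1.0×0.6×345×10×232 = 480.2 kN; rupture φR_n = 0.75×0.6×450×10×232 = 469.8 kN; take 469.8 kN (rupture).
Governing: min(217.0, 469.8) = 217.0 kN → weld metal.

217.0 kN (weld metal governs)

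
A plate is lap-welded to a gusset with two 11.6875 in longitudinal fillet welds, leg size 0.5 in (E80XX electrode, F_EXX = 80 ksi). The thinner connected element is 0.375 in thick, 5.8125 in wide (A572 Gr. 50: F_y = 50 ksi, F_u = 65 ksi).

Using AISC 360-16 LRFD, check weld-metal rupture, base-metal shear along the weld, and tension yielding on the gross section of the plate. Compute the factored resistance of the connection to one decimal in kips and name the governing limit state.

Weld metal: throat = 0.707×0.5 = 0.3535 in, L = 2×11.6875 = 23.375 in. φR_n = 0.75 × 0.6 × 80 × 0.3535 × 23.375 = 297.5 kips.
Base metal shear (0.375 in plate): yield φR_n = 1.0×0.6×50×0.375×23.375 = 263.0 kips; rupture φR_n = 0.75×0.6×65×0.375×23.375 = 256.4 kips; take 256.4 kips (rupture).
Tension yield (gross): A_g = 5.8125×0.375 = 2.1797 in². φR_n = 0.90 × 50 × 2.1797 = 98.1 kips.
Governing: min(297.5, 256.4, 98.1) = 98.1 kips → gross-section yield.

98.1 kips (gross-section yield governs)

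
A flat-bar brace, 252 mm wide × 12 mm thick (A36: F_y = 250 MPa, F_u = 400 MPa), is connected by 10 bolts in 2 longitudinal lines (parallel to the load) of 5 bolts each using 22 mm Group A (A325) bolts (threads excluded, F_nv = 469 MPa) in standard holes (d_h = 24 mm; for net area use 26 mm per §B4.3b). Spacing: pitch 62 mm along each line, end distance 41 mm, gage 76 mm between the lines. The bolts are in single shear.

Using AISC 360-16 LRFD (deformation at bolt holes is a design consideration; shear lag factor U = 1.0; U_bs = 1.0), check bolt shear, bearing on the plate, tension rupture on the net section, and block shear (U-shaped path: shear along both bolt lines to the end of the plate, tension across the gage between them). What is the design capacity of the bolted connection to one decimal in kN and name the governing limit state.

Bolt shear: A_b = π(22)²/4 = 380.13 mm². φR_n = 0.75 × 469 × 380.13 × 10 × 1 = 1337.1 kN.
Bearing (12 mm plate, F_u = 400 MPa): end bolts L_c = 41 − 24/2 = 29, R_n = min(1.2×29×12×400, 2.4×22×12×400) = 167.04 kN/bolt; interior L_c = 62 − 24 = 38, R_n = 218.88 kN/bolt. φR_n = 0.75 × (2×167.04 + 8×218.88) = 1563.8 kN.
Tension rupture (net): A_n = (252 − 2×26)×12 = 2400 mm² (U = 1.0, A_e = A_n). φR_n = 0.75 × 400 × 2400 = 720.0 kN.
Block shear: shear path 2×[41+4×62] = 2×289 mm, A_gv = 6936, A_nv = 2×(289 − 4.5×26)×12 = 4128 mm²; tension across gage: (76 − 1×26)×12 = 600 mm². R_n = min(0.6×400×4128, 0.6×250×6936) + 1.0×400×600 = min(990.72, 1040.4) + 240 = 1230.7 kN. φR_n = 0.75 × 1230.7 = 923.0 kN.
Governing: min(1337.1, 1563.8, 720.0, 923.0) = 720.0 kN → net-section rupture.

720.0 kN (net-section rupture governs)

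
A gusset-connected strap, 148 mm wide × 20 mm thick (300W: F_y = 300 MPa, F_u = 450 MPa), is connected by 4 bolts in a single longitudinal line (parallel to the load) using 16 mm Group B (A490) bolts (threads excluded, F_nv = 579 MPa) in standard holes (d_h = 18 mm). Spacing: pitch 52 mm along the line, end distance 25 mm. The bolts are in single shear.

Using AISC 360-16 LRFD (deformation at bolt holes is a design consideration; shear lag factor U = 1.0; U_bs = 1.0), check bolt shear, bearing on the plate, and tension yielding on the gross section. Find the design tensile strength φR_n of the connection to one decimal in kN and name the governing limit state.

349.2 kN (bolt shear governs)

Bolt shear: A_b = π(16)²/4 = 201.06 mm². φR_n = 0.75 × 579 × 201.06 × 4 × 1 = 349.2 kN.
Bearing (20 mm plate, F_u = 450 MPa): end bolts L_c = 25 − 18/2 = 16, R_n = min(1.2×16×20×450, 2.4×16×20×450) = 172.8 kN/bolt; interior L_c = 52 − 18 = 34, R_n = 345.6 kN/bolt. φR_n = 0.75 × (1×172.8 + 3×345.6) = 907.2 kN.
Tension yield (gross): A_g = 148×20 = 2960 mm². φR_n = 0.90 × 300 × 2960 = 799.2 kN.
Governing: min(349.2, 907.2, 799.2) = 349.2 kN → bolt shear.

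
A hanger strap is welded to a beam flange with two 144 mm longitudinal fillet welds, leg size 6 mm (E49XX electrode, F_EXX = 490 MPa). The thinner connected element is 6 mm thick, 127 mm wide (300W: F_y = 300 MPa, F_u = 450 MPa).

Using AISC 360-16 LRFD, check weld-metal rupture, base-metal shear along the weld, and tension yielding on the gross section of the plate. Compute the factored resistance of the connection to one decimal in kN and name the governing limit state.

Weld metal: throat = 0.707×6 = 4.242 mm, L = 2×144 = 288 mm. φR_n = 0.75 × 0.6 × 490 × 4.242 × 288 = 269.4 kN.
Base metal shear (6 mm plate): yield φR_n = 1.0×0.6×300×6×288 = 311.0 kN; rupture φR_n = 0.75×0.6×450×6×288 = 349.9 kN; take 311.0 kN (yield).
Tension yield (gross): A_g = 127×6 = 762 mm². φR_n = 0.90 × 300 × 762 = 205.7 kN.
Governing: min(269.4, 311.0, 205.7) = 205.7 kN → gross-section yield.

205.7 kN (gross-section yield governs)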